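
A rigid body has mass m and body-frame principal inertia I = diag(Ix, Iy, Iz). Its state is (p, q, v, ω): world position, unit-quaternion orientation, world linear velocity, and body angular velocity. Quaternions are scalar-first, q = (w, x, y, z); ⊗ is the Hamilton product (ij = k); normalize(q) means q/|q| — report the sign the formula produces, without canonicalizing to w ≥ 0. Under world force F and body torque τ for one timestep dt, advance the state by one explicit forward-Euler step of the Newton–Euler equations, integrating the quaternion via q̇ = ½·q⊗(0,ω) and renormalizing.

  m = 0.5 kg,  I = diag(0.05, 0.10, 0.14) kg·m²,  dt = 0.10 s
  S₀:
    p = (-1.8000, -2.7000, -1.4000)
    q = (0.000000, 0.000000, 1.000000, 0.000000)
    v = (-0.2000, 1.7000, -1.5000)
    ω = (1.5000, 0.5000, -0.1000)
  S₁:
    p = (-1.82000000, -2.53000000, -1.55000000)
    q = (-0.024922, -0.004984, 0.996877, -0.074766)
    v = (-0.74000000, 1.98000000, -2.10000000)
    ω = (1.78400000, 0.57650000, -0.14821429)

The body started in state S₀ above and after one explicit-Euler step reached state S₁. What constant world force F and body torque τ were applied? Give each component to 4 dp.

F = (-2.7000, 1.4000, -3.0000)
τ = (0.1400, 0.0900, -0.0300)

velocity change Δv = (-0.54000000, 0.28000000, -0.60000000)
F = m·Δv/dt = (-2.7000, 1.4000, -3.0000)
Δω = ω₁−ω₀ = (0.28400000, 0.07650000, -0.04821429)
precession coupling = (-0.0020, 0.0135, 0.0375)
applied torque τ = (0.1400, 0.0900, -0.0300)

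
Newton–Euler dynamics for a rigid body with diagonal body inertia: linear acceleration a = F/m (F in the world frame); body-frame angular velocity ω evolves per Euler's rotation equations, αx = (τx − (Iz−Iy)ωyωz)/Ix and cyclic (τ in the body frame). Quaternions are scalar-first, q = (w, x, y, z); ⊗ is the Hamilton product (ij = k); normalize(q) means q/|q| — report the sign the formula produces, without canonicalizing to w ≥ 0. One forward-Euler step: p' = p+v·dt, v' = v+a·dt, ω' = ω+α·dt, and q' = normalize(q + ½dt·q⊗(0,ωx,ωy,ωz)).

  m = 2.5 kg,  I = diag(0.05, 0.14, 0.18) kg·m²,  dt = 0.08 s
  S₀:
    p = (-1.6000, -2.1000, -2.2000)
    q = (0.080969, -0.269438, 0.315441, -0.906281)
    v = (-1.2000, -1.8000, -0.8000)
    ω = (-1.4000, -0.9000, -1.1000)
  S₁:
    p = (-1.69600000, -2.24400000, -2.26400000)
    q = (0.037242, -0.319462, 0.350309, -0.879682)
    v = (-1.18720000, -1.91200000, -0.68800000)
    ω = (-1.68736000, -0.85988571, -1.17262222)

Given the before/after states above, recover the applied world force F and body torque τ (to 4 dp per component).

v₁ − v₀ = (0.01280000, -0.11200000, 0.11200000)
applied force F = (0.4000, -3.5000, 3.5000)
rate change Δω = (-0.28736000, 0.04011429, -0.07262222)
ω₀×(Iω₀) = (0.0396, -0.2002, 0.1134)
I·α + gyro = (-0.1400, -0.1300, -0.0500)

F = (0.4000, -3.5000, 3.5000)
τ = (-0.1400, -0.1300, -0.0500)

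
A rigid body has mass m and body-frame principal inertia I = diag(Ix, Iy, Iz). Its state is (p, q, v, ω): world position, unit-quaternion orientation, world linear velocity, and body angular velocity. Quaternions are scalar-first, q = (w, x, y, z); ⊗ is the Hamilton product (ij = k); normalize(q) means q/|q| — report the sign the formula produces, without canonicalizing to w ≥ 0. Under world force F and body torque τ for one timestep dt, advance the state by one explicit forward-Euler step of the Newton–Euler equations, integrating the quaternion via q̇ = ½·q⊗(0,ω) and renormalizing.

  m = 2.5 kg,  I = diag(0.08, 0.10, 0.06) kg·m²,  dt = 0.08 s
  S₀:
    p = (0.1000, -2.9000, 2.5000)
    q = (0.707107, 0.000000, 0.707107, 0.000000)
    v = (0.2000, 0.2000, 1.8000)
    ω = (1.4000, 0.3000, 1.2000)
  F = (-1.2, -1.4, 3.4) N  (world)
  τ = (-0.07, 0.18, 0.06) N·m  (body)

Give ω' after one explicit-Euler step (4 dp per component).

ω×(Iω) gyroscopic = (-0.0144, 0.0336, 0.0084)
α = I⁻¹(τ − ω×Iω) = (-0.6950, 1.4640, 0.8600)
ω' = ω + α·dt = (1.3444, 0.4171, 1.2688)

ω' = (1.3444, 0.4171, 1.2688)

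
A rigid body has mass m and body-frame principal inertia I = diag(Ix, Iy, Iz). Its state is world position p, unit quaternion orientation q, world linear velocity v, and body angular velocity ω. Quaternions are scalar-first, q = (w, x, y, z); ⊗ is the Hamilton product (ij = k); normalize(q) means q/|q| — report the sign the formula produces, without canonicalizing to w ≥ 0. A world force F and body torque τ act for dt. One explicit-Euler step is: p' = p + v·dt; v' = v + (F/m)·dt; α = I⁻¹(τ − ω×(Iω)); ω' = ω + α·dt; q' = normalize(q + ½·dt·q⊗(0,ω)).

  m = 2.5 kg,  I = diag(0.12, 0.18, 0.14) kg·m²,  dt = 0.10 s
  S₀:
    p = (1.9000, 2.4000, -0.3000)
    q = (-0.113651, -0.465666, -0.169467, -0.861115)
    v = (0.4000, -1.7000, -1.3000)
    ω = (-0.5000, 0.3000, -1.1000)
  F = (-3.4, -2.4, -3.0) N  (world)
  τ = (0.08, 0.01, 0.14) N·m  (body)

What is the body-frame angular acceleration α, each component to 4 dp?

precession coupling ω×(Iω) = (0.0132, -0.0110, -0.0090)
(τ − ω×Iω)/I = (0.5567, 0.1167, 1.0643)

α = (0.5567, 0.1167, 1.0643)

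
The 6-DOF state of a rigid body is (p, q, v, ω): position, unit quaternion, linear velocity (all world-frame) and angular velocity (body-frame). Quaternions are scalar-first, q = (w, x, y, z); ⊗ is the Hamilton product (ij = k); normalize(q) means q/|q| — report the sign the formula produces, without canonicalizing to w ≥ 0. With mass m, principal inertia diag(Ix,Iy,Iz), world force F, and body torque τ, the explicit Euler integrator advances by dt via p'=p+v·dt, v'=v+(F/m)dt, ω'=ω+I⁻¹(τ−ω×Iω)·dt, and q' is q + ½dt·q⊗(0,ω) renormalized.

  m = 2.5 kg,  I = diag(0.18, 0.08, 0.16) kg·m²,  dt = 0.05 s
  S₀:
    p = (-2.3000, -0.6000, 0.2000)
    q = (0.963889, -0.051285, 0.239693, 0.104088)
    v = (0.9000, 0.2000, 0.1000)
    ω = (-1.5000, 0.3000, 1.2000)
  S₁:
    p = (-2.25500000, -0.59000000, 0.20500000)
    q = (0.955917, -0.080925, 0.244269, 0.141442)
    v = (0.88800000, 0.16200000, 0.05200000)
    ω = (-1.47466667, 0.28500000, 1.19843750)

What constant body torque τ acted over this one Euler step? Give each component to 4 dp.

τ = (0.1200, -0.0600, 0.0400)

rate change Δω = (0.02533333, -0.01500000, -0.00156250)
τ = I·(Δω/dt) + ω₀×(Iω₀) = (0.1200, -0.0600, 0.0400)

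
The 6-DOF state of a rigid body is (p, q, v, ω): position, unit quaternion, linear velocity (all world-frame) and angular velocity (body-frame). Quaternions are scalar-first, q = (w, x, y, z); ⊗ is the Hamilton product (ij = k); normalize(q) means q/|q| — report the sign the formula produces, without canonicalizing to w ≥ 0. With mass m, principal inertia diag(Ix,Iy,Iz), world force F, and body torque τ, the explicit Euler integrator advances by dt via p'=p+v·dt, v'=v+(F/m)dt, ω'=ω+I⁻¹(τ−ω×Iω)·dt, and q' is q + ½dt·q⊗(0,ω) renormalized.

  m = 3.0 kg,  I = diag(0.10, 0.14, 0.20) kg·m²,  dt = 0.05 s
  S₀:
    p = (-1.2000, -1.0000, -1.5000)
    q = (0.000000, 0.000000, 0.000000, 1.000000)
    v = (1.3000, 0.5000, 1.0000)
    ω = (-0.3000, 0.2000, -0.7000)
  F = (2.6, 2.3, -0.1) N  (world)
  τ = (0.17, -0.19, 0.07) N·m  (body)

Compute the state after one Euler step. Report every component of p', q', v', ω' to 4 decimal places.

ω×(Iω) gyroscopic = (-0.0084, -0.0210, -0.0024)
α = I⁻¹(τ − ω×Iω) = (1.7840, -1.2071, 0.3620)
ω + α·dt = (-0.2108, 0.1396, -0.6819)
2q̇ = q⊗(0,ω) = (0.7000000, -0.2000000, -0.3000000, 0.0000000)
updated quaternion q' = (0.0175, -0.0050, -0.0075, 0.9998)
a = (0.8667, 0.7667, -0.0333)
new position p' = (-1.1350, -0.9750, -1.4500)
v + (F/m)dt = (1.3433, 0.5383, 0.9983)

p' = (-1.1350, -0.9750, -1.4500)
q' = (0.0175, -0.0050, -0.0075, 0.9998)
v' = (1.3433, 0.5383, 0.9983)
ω' = (-0.2108, 0.1396, -0.6819)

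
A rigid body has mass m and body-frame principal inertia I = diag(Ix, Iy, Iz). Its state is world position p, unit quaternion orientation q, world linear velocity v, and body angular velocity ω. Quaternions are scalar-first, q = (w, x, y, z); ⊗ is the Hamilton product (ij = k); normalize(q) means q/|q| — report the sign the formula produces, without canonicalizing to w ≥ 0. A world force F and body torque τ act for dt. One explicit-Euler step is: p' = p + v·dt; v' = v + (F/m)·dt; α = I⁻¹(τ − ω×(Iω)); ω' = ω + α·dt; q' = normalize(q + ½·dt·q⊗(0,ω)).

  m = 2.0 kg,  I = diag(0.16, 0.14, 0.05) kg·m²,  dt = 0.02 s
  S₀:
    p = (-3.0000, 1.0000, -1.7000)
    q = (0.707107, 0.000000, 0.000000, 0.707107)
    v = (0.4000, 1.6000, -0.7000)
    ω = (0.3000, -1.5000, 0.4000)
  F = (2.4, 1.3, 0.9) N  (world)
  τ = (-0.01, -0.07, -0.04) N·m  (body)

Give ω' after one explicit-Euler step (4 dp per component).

gyro term ω×Iω = (0.0540, 0.0132, 0.0090)
angular accel α = (-0.4000, -0.5943, -0.9800)
ω' = ω + α·dt = (0.2920, -1.5119, 0.3804)

ω' = (0.2920, -1.5119, 0.3804)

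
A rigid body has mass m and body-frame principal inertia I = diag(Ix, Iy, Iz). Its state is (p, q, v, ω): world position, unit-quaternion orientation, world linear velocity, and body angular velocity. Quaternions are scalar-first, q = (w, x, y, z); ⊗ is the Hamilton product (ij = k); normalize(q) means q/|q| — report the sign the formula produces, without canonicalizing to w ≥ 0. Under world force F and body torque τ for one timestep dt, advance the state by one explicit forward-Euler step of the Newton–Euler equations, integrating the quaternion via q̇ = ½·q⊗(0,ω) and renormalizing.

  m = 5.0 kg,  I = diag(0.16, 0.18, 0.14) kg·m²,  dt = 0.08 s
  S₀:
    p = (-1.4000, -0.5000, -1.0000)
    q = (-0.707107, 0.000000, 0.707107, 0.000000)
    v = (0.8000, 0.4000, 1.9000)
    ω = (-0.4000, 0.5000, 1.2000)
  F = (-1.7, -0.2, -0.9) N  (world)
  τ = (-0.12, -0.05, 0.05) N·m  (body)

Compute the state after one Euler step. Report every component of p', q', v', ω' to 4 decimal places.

p' = (-1.3360, -0.4680, -0.8480)
q' = (-0.7202, 0.0452, 0.6919, -0.0226)
v' = (0.7728, 0.3968, 1.8856)
ω' = (-0.4480, 0.4820, 1.2309)

α = I⁻¹(τ − ω×Iω) = (-0.6000, -0.2244, 0.3857)
new body rate ω' = (-0.4480, 0.4820, 1.2309)
2q̇ = q⊗(0,ω) = (-0.3535535, 1.1313712, -0.3535535, -0.5656856)
q' = normalize(q + ½dt·q⊗(0,ω)) = (-0.7202, 0.0452, 0.6919, -0.0226)
linear accel F/m = (-0.3400, -0.0400, -0.1800)
p + v·dt = (-1.3360, -0.4680, -0.8480)
new velocity v' = (0.7728, 0.3968, 1.8856)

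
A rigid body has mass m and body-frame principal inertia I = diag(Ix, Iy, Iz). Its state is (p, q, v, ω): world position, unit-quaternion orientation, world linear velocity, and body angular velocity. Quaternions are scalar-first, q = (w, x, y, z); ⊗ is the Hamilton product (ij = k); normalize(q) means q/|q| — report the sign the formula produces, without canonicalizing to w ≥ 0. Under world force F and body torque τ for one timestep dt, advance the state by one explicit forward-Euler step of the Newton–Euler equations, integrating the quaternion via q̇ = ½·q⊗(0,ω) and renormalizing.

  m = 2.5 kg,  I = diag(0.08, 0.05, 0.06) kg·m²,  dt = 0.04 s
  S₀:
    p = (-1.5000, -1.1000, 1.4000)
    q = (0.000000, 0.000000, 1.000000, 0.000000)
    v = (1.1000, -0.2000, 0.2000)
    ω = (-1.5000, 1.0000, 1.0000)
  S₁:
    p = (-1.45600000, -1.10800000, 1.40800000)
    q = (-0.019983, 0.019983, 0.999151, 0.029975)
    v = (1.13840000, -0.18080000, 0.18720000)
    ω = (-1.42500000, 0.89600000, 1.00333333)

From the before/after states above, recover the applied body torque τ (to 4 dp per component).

ω₁ − ω₀ = (0.07500000, -0.10400000, 0.00333333)
precession coupling = (0.0100, -0.0300, 0.0450)
applied torque τ = (0.1600, -0.1600, 0.0500)

τ = (0.1600, -0.1600, 0.0500)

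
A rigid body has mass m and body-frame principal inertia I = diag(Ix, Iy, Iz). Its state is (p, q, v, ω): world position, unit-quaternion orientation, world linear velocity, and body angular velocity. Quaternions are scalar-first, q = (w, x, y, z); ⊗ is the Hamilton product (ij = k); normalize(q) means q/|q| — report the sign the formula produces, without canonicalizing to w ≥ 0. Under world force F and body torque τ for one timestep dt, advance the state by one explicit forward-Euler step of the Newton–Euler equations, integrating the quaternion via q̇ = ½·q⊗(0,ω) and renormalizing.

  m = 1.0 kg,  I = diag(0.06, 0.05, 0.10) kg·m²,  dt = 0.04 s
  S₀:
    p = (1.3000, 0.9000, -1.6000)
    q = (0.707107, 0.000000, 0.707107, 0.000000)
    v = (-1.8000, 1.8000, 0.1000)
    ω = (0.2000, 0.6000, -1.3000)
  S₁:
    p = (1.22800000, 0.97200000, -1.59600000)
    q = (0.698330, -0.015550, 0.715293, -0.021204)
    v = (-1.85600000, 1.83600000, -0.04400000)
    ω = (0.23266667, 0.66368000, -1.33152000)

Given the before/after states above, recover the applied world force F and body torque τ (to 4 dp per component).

velocity change Δv = (-0.05600000, 0.03600000, -0.14400000)
F = m·Δv/dt = (-1.4000, 0.9000, -3.6000)
rate change Δω = (0.03266667, 0.06368000, -0.03152000)
ω₀×(Iω₀) = (-0.0390, 0.0104, -0.0012)
I·α + gyro = (0.0100, 0.0900, -0.0800)

F = (-1.4000, 0.9000, -3.6000)
τ = (0.0100, 0.0900, -0.0800)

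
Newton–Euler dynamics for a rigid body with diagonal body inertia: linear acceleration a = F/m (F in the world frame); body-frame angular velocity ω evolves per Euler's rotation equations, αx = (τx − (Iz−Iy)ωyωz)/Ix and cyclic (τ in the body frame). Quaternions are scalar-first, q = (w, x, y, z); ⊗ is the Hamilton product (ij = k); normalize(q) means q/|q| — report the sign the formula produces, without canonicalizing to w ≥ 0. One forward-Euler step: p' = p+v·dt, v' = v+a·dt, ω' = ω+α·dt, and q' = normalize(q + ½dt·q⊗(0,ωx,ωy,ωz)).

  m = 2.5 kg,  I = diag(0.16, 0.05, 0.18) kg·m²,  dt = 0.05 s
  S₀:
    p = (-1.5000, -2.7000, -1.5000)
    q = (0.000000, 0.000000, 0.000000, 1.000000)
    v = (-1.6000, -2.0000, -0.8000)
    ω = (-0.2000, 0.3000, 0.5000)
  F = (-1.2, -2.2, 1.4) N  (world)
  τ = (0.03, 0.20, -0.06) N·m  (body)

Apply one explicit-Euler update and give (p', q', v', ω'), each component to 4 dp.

(τ − ω×Iω)/I = (0.0656, 3.9600, -0.3700)
ω + α·dt = (-0.1967, 0.4980, 0.4815)
2q̇ = q⊗(0,ω) = (-0.5000000, -0.3000000, -0.2000000, 0.0000000)
q' = normalize(q + ½dt·q⊗(0,ω)) = (-0.0125, -0.0075, -0.0050, 0.9999)
a = F/m = (-0.4800, -0.8800, 0.5600)
p' = p + v·dt = (-1.5800, -2.8000, -1.5400)
new velocity v' = (-1.6240, -2.0440, -0.7720)

p' = (-1.5800, -2.8000, -1.5400)
q' = (-0.0125, -0.0075, -0.0050, 0.9999)
v' = (-1.6240, -2.0440, -0.7720)
ω' = (-0.1967, 0.4980, 0.4815)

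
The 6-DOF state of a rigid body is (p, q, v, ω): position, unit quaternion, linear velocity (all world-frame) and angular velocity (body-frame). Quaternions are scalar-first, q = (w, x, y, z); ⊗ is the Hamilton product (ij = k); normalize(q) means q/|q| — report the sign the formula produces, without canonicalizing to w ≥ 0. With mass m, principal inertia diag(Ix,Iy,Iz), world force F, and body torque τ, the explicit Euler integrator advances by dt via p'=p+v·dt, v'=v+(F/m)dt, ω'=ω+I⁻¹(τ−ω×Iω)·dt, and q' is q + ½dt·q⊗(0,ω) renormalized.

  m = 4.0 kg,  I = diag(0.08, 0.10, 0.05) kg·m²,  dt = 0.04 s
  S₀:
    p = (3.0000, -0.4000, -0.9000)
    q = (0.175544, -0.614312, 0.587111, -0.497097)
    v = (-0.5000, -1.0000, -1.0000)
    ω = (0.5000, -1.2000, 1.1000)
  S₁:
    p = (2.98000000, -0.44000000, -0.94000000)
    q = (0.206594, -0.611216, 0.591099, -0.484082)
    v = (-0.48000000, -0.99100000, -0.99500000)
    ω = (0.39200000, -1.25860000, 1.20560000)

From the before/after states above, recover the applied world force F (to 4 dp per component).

F = (2.0000, 0.9000, 0.5000)

Δv = v₁−v₀ = (0.02000000, 0.00900000, 0.00500000)
m·(v₁−v₀)/dt = (2.0000, 0.9000, 0.5000)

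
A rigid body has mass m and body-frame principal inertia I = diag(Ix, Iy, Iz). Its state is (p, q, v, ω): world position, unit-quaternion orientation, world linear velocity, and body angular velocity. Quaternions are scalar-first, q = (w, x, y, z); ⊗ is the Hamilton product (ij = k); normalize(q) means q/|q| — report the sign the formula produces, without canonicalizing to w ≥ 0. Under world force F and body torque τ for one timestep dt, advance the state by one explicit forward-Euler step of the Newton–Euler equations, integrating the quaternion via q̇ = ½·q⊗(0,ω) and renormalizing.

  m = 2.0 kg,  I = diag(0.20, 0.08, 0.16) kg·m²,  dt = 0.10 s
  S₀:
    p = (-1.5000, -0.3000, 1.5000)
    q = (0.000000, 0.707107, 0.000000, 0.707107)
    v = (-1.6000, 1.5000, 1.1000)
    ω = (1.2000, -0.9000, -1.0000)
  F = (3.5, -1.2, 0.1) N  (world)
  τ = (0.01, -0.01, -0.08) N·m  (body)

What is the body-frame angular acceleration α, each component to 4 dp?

α = (-0.3100, 0.4750, -1.3100)

gyro term ω×Iω = (0.0720, -0.0480, 0.1296)
(τ − ω×Iω)/I = (-0.3100, 0.4750, -1.3100)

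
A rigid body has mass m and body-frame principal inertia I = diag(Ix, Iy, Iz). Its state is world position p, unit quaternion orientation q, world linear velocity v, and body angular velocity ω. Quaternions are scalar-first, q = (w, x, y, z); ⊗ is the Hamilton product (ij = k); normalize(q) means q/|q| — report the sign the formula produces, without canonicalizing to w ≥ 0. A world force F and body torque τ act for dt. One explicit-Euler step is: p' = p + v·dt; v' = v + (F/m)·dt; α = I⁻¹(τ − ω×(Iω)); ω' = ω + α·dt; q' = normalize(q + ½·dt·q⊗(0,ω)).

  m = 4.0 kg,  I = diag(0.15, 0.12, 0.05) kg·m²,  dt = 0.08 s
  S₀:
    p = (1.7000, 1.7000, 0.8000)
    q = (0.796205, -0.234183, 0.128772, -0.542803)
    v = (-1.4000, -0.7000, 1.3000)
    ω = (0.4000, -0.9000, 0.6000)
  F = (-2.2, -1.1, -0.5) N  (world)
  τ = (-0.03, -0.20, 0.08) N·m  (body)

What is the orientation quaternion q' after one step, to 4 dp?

q' = (0.8167, -0.2376, 0.0969, -0.5168)

Hamilton product q⊗(0,ω) = (0.5352498, -0.0927775, -0.7931959, 0.6369789)
updated quaternion q' = (0.8167, -0.2376, 0.0969, -0.5168)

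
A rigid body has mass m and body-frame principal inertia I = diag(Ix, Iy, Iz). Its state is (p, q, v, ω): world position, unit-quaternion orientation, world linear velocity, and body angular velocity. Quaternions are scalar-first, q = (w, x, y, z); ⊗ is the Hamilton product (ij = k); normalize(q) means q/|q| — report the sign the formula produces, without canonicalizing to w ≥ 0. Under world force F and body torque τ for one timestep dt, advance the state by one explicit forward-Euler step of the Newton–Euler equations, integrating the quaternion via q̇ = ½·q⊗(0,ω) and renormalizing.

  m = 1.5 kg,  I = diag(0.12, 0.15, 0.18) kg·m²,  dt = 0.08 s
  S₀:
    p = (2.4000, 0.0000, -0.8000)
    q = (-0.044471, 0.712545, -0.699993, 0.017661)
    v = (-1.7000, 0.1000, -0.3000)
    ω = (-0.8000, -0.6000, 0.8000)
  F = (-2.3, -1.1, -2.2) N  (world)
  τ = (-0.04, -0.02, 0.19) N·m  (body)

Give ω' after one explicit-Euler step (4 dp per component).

ω' = (-0.8171, -0.6311, 0.8780)

(τ − ω×Iω)/I = (-0.2133, -0.3893, 0.9756)
new body rate ω' = (-0.8171, -0.6311, 0.8780)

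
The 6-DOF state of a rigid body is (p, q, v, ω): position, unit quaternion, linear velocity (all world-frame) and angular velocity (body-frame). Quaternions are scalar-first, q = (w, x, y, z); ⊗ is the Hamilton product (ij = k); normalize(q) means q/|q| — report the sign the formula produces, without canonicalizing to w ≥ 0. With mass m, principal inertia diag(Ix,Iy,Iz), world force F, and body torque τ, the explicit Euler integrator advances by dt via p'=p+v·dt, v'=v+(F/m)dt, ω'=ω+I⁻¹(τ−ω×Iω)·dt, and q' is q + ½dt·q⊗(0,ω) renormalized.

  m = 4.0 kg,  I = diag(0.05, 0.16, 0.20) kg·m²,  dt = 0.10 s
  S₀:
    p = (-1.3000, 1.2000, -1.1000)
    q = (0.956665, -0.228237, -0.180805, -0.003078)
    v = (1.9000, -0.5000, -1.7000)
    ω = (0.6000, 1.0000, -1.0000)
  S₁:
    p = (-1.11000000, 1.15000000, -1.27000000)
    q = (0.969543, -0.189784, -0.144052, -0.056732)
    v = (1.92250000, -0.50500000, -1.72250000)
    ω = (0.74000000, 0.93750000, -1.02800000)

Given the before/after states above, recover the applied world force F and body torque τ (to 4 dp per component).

velocity change Δv = (0.02250000, -0.00500000, -0.02250000)
F = m·Δv/dt = (0.9000, -0.2000, -0.9000)
rate change Δω = (0.14000000, -0.06250000, -0.02800000)
applied torque τ = (0.0300, -0.0100, 0.0100)

F = (0.9000, -0.2000, -0.9000)
τ = (0.0300, -0.0100, 0.0100)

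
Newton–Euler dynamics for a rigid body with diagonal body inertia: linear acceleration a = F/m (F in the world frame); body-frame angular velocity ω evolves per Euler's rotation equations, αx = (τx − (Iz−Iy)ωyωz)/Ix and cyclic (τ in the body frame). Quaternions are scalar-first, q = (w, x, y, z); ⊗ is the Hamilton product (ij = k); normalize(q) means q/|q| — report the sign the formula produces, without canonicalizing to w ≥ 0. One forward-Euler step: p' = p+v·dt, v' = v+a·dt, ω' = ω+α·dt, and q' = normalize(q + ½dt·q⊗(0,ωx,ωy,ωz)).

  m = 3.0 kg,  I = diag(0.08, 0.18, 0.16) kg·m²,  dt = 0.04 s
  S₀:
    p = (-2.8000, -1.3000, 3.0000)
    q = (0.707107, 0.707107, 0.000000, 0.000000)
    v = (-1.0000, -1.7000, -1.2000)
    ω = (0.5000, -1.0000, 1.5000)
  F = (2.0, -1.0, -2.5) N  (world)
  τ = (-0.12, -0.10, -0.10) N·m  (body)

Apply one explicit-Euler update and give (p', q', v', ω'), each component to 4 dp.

(τ − ω×Iω)/I = (-1.8750, -0.2222, -0.3125)
new body rate ω' = (0.4250, -1.0089, 1.4875)
Hamilton product q⊗(0,ω) = (-0.3535535, 0.3535535, -1.7677675, 0.3535535)
q + ½dt·q⊗(0,ω), renormalized = (0.6995, 0.7137, -0.0353, 0.0071)
p' = p + v·dt = (-2.8400, -1.3680, 2.9520)
v' = v + a·dt = (-0.9733, -1.7133, -1.2333)

p' = (-2.8400, -1.3680, 2.9520)
q' = (0.6995, 0.7137, -0.0353, 0.0071)
v' = (-0.9733, -1.7133, -1.2333)
ω' = (0.4250, -1.0089, 1.4875)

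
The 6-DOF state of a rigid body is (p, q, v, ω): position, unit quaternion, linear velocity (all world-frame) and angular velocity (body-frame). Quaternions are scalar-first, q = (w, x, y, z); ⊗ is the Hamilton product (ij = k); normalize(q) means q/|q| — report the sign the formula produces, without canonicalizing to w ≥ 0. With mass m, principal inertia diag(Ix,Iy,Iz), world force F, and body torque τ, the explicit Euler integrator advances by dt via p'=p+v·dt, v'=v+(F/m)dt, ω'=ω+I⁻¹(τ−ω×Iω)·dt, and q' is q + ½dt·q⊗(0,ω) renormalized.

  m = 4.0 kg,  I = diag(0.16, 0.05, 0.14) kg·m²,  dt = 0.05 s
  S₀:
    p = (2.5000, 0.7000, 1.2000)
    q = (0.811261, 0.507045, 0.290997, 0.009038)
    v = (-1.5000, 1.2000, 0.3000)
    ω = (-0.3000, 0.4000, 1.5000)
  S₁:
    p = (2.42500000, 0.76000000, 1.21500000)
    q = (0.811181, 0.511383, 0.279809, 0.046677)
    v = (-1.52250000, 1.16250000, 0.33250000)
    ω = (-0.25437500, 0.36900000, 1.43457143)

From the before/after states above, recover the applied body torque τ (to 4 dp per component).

Δω = ω₁−ω₀ = (0.04562500, -0.03100000, -0.06542857)
gyro term ω₀×Iω₀ = (0.0540, -0.0090, 0.0132)
I·α + gyro = (0.2000, -0.0400, -0.1700)

τ = (0.2000, -0.0400, -0.1700)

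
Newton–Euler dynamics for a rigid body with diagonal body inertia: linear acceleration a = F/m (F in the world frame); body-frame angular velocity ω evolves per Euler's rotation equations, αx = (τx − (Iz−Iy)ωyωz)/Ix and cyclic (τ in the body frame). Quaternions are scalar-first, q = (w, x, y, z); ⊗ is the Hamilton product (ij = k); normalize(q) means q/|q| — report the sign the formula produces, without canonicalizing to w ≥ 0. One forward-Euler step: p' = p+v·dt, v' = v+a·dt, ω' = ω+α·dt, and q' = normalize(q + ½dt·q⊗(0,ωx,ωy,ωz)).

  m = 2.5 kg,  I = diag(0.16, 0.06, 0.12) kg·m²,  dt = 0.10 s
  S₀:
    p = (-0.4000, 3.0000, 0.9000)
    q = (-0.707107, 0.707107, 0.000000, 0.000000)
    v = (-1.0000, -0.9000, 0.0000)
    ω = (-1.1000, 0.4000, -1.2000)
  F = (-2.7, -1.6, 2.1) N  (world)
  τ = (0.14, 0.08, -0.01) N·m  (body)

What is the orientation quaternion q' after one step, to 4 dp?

q' = (-0.6659, 0.7434, 0.0282, 0.0564)

q⊗(0,ω) = (0.7778177, 0.7778177, 0.5656856, 1.1313712)
q + ½dt·q⊗(0,ω), renormalized = (-0.6659, 0.7434, 0.0282, 0.0564)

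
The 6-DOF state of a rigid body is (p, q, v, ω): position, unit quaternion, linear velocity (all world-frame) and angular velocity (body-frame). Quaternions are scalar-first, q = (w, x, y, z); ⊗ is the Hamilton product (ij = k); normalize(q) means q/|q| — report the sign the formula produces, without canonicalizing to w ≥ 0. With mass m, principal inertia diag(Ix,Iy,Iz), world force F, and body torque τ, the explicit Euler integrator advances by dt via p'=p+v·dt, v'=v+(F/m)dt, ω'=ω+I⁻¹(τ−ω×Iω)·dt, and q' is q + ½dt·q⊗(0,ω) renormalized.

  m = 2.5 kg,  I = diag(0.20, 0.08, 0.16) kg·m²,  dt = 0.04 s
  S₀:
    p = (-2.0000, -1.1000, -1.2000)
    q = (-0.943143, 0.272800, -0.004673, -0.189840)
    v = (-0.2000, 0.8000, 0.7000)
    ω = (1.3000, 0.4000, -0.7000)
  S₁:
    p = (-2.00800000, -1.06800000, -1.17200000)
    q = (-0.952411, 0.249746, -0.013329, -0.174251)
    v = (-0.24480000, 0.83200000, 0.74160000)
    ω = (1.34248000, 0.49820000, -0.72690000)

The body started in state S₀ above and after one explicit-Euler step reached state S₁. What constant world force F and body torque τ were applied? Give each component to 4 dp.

v₁ − v₀ = (-0.04480000, 0.03200000, 0.04160000)
F = m·Δv/dt = (-2.8000, 2.0000, 2.6000)
rate change Δω = (0.04248000, 0.09820000, -0.02690000)
applied torque τ = (0.1900, 0.1600, -0.1700)

F = (-2.8000, 2.0000, 2.6000)
τ = (0.1900, 0.1600, -0.1700)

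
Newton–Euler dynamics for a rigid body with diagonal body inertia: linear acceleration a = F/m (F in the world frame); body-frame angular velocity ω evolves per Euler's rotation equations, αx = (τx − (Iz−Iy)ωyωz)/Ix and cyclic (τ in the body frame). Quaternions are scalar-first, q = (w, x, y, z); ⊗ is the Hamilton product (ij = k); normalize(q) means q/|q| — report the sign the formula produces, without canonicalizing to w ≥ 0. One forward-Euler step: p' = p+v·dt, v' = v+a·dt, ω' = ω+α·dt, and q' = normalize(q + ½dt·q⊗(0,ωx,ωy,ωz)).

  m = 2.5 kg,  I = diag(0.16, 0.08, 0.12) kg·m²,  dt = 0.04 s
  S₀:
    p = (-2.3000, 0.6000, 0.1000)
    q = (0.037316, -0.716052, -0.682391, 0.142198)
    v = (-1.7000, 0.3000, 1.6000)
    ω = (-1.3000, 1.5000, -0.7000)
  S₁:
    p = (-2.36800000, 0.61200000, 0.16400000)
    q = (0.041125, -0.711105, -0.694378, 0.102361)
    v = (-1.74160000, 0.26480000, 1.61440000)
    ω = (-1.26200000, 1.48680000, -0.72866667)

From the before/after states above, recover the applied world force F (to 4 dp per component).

F = (-2.6000, -2.2000, 0.9000)

Δv = v₁−v₀ = (-0.04160000, -0.03520000, 0.01440000)
applied force F = (-2.6000, -2.2000, 0.9000)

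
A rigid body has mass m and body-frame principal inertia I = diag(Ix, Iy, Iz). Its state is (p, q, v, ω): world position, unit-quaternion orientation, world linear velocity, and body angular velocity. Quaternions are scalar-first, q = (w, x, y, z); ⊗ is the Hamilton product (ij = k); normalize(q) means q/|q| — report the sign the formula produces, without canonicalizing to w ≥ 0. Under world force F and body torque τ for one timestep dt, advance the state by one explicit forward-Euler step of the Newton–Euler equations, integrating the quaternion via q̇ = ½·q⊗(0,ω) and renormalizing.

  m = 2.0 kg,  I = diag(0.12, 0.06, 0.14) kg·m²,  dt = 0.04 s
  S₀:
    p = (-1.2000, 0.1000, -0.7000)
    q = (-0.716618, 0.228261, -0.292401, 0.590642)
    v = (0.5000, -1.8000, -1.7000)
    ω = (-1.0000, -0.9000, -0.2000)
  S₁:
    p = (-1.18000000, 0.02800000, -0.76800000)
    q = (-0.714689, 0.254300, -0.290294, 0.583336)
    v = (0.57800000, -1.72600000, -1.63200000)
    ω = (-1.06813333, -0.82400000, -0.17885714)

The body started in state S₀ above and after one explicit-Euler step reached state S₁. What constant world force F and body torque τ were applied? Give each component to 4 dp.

F = (3.9000, 3.7000, 3.4000)
τ = (-0.1900, 0.1100, 0.0200)

Δv = v₁−v₀ = (0.07800000, 0.07400000, 0.06800000)
F = m·Δv/dt = (3.9000, 3.7000, 3.4000)
Δω = ω₁−ω₀ = (-0.06813333, 0.07600000, 0.02114286)
ω₀×(Iω₀) = (0.0144, -0.0040, -0.0540)
I·α + gyro = (-0.1900, 0.1100, 0.0200)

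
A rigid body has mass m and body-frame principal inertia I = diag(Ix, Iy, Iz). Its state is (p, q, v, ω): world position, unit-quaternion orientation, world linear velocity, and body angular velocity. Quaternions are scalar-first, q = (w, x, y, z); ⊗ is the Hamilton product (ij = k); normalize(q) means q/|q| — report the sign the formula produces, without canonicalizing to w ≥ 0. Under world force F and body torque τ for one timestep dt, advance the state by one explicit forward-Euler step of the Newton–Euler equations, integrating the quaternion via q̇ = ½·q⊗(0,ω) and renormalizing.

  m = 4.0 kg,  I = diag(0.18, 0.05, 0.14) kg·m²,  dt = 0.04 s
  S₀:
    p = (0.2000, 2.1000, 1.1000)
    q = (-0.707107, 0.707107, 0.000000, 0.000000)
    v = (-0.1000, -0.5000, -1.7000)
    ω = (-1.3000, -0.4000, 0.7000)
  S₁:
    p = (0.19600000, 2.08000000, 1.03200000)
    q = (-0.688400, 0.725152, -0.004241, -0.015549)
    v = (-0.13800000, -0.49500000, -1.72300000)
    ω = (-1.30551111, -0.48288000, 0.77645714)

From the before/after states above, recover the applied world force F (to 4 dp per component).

F = (-3.8000, 0.5000, -2.3000)

v₁ − v₀ = (-0.03800000, 0.00500000, -0.02300000)
F = m·Δv/dt = (-3.8000, 0.5000, -2.3000)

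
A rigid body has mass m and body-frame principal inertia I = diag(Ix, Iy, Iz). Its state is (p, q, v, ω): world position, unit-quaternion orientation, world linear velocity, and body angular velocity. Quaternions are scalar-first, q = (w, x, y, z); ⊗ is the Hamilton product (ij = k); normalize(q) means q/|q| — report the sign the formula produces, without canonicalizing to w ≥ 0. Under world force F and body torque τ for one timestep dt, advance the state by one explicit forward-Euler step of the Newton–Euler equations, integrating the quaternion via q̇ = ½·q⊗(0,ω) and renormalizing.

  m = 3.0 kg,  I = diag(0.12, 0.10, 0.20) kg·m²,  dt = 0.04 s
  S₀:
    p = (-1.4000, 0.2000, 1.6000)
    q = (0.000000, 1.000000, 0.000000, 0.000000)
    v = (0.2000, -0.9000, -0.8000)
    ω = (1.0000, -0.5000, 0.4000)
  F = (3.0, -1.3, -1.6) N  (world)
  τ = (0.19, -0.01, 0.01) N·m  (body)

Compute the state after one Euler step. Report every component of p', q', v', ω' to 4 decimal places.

p' = (-1.3920, 0.1640, 1.5680)
q' = (-0.0200, 0.9997, -0.0080, -0.0100)
v' = (0.2400, -0.9173, -0.8213)
ω' = (1.0700, -0.4912, 0.4000)

gyro term ω×Iω = (-0.0200, -0.0320, 0.0100)
angular accel α = (1.7500, 0.2200, 0.0000)
ω' = ω + α·dt = (1.0700, -0.4912, 0.4000)
Hamilton product q⊗(0,ω) = (-1.0000000, 0.0000000, -0.4000000, -0.5000000)
q' = normalize(q + ½dt·q⊗(0,ω)) = (-0.0200, 0.9997, -0.0080, -0.0100)
a = F/m = (1.0000, -0.4333, -0.5333)
new position p' = (-1.3920, 0.1640, 1.5680)
v + (F/m)dt = (0.2400, -0.9173, -0.8213)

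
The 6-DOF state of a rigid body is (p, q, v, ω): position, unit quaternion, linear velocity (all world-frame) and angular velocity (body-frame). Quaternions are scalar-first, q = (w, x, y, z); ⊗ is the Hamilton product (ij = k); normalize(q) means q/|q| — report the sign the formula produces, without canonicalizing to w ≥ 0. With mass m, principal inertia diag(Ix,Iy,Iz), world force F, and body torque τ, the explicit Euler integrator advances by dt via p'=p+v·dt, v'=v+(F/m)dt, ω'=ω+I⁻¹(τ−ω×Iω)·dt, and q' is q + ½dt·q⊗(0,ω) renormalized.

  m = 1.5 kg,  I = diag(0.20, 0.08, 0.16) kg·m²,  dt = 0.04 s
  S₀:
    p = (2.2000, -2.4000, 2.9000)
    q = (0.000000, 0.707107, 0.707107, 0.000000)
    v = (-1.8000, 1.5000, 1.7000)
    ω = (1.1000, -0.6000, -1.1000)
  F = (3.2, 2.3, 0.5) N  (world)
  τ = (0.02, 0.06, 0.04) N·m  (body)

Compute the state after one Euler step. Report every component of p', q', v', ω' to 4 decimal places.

new position p' = (2.1280, -2.3400, 2.9680)
v + (F/m)dt = (-1.7147, 1.5613, 1.7133)
(τ − ω×Iω)/I = (-0.1640, 1.3550, -0.2450)
new body rate ω' = (1.0934, -0.5458, -1.1098)
Hamilton product q⊗(0,ω) = (-0.3535535, -0.7778177, 0.7778177, -1.2020819)
q + ½dt·q⊗(0,ω), renormalized = (-0.0071, 0.6912, 0.7223, -0.0240)

p' = (2.1280, -2.3400, 2.9680)
q' = (-0.0071, 0.6912, 0.7223, -0.0240)
v' = (-1.7147, 1.5613, 1.7133)
ω' = (1.0934, -0.5458, -1.1098)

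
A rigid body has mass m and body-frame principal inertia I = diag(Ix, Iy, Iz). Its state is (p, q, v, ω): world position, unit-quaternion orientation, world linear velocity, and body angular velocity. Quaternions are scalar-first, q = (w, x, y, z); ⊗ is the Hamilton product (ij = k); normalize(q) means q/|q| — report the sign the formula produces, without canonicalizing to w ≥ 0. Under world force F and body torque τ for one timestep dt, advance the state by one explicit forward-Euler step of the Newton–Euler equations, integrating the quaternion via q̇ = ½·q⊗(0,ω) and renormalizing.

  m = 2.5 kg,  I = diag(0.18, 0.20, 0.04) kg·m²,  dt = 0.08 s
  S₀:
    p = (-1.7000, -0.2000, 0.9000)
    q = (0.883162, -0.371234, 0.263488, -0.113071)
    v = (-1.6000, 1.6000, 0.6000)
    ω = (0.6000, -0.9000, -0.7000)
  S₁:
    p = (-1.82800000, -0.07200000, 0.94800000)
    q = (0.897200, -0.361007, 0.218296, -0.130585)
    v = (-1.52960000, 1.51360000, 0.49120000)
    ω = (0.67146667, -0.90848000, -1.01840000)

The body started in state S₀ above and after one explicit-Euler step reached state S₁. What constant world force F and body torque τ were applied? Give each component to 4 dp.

ω₁ − ω₀ = (0.07146667, -0.00848000, -0.31840000)
τ = I·(Δω/dt) + ω₀×(Iω₀) = (0.0600, -0.0800, -0.1700)
v₁ − v₀ = (0.07040000, -0.08640000, -0.10880000)
applied force F = (2.2000, -2.7000, -3.4000)

F = (2.2000, -2.7000, -3.4000)
τ = (0.0600, -0.0800, -0.1700)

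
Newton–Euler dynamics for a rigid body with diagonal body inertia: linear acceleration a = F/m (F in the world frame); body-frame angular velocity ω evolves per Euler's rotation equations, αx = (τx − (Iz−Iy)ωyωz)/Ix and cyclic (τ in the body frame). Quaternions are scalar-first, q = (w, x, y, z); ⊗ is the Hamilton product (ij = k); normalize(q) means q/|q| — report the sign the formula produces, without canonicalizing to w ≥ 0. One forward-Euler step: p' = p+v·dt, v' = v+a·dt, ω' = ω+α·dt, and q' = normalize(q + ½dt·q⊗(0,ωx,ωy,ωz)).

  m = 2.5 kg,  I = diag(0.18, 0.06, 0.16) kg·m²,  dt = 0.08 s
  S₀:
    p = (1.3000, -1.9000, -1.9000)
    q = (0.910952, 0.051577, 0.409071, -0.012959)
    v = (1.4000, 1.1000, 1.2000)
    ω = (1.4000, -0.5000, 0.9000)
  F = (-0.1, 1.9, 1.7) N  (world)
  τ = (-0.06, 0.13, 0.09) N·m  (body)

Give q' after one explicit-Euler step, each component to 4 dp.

q' = (0.9145, 0.1168, 0.3873, -0.0041)

q⊗(0,ω) = (0.1439908, 1.6370172, -0.5200379, 0.2213689)
q + ½dt·q⊗(0,ω), renormalized = (0.9145, 0.1168, 0.3873, -0.0041)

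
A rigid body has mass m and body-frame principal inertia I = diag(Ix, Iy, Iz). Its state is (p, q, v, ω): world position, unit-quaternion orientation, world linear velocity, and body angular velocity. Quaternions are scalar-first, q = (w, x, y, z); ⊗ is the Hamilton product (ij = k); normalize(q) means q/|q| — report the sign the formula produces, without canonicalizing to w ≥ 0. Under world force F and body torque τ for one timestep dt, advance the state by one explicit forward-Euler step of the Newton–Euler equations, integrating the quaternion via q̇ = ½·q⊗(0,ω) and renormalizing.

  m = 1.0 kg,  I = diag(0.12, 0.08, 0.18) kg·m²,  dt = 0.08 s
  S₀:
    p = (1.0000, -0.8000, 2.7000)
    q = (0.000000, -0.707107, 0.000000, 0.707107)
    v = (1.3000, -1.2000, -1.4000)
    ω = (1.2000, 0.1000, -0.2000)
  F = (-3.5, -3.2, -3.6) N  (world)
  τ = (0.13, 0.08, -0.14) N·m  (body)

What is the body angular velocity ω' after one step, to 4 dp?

precession coupling ω×(Iω) = (-0.0020, 0.0144, -0.0048)
α = I⁻¹(τ − ω×Iω) = (1.1000, 0.8200, -0.7511)
ω' = ω + α·dt = (1.2880, 0.1656, -0.2601)

ω' = (1.2880, 0.1656, -0.2601)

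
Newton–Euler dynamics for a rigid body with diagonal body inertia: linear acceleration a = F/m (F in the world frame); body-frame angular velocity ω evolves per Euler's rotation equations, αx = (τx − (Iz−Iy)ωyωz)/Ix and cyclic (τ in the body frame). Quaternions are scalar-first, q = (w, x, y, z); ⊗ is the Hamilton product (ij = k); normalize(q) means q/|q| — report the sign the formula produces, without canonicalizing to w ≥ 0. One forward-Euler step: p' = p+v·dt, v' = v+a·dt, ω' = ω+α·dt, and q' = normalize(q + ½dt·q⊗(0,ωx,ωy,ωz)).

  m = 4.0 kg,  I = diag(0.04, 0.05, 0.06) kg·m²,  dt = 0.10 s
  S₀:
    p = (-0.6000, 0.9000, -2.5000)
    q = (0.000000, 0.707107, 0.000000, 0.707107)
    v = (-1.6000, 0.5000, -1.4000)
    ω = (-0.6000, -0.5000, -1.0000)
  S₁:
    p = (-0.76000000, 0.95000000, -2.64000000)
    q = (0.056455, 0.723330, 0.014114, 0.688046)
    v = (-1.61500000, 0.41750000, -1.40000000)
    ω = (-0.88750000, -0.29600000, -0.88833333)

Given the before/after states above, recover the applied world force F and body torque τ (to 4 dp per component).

v₁ − v₀ = (-0.01500000, -0.08250000, 0.00000000)
F = m·Δv/dt = (-0.6000, -3.3000, 0.0000)
rate change Δω = (-0.28750000, 0.20400000, 0.11166667)
gyro term ω₀×Iω₀ = (0.0050, -0.0120, 0.0030)
I·α + gyro = (-0.1100, 0.0900, 0.0700)

F = (-0.6000, -3.3000, 0.0000)
τ = (-0.1100, 0.0900, 0.0700)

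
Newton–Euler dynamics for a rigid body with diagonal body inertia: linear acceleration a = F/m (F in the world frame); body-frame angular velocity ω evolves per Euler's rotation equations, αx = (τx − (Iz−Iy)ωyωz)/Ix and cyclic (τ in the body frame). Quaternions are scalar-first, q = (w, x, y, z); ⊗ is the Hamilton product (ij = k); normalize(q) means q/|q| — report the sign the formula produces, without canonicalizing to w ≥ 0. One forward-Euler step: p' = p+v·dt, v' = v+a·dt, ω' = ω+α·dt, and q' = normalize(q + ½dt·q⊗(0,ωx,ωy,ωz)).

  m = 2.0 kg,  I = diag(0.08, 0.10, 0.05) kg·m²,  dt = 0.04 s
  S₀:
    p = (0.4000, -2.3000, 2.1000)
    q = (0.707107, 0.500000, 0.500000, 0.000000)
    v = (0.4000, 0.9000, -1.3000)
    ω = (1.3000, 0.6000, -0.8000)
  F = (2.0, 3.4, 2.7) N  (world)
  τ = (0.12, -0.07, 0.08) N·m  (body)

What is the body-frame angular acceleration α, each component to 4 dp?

ω×(Iω) gyroscopic = (0.0240, -0.0312, 0.0156)
angular accel α = (1.2000, -0.3880, 1.2880)

α = (1.2000, -0.3880, 1.2880)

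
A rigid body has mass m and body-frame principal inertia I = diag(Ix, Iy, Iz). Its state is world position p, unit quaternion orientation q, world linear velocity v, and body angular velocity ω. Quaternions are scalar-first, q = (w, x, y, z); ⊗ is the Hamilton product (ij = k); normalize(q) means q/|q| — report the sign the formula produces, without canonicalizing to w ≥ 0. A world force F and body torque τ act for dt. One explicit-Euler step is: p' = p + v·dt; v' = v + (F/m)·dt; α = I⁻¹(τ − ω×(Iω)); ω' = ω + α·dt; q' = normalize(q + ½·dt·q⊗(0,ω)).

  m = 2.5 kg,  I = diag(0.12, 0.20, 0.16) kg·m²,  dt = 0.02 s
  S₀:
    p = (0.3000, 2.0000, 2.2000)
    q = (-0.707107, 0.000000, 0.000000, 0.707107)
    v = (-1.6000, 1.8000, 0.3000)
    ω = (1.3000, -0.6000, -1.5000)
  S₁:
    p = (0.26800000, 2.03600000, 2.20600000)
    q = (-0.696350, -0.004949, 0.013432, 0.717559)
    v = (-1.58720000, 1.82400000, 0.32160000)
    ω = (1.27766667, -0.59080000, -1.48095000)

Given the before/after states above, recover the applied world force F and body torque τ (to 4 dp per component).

F = (1.6000, 3.0000, 2.7000)
τ = (-0.1700, 0.1700, 0.0900)

ω₁ − ω₀ = (-0.02233333, 0.00920000, 0.01905000)
gyro term ω₀×Iω₀ = (-0.0360, 0.0780, -0.0624)
τ = I·(Δω/dt) + ω₀×(Iω₀) = (-0.1700, 0.1700, 0.0900)
velocity change Δv = (0.01280000, 0.02400000, 0.02160000)
F = m·Δv/dt = (1.6000, 3.0000, 2.7000)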